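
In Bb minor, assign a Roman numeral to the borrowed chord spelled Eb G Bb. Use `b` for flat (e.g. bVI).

IV

The root Eb is the diatonic 4th degree of Bb minor; the borrowing shows in the chord quality. The diatonic chord on degree 4 would be Ebm (iv), but Eb–G–Bb is the major chord from Bb major. As a borrowed chord it is labeled IV.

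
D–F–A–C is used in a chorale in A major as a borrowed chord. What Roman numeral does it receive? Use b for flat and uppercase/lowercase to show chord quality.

iv7

The root D is the diatonic 4th degree of A major; the borrowing shows in the chord quality. D–F–A–C is a minor-seventh chord — the form found in A minor, not the diatonic IV (D). Borrowed into A major it is written iv7.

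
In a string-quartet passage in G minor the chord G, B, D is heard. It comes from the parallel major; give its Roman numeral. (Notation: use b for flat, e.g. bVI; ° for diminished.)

G is scale degree 1 in G minor. Diatonically G minor has Gm (i) on that degree; G–B–D is instead the major chord native to G major, so it takes the label I.

I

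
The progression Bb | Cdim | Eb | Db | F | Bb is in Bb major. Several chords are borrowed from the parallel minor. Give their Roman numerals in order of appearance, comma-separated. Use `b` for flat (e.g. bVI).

In Bb major the diatonic chords are Bb, Cm, Dm, Eb, F, Gm, Adim. Of the given chords, Bb, Eb and F are diatonic. Cdim (C–Eb–Gb) is not: scale degree 2 in Bb major carries Cm (ii). In Bb minor the chord on that degree is Cdim, so here it functions as ii°, borrowed from the parallel minor. Db (Db–F–Ab) is not: scale degree 3 in Bb major carries Dm (iii). In Bb minor the chord on that degree is Db, so here it functions as bIII, borrowed from the parallel minor.

ii°, bIII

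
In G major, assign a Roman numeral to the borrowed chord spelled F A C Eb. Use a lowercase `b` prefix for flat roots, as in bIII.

F is the lowered form of scale degree 7 in G major (the diatonic degree 7 is F#). The diatonic chord on degree 7 would be F#dim (vii°), but F–A–C–Eb is the dominant-seventh chord from G minor. As a borrowed chord it is labeled bVII7.

bVII7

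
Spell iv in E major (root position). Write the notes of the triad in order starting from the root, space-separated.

iv is built on scale degree 4, which is A in both E major and its parallel. In E minor the chord on A is A–C–E.

A C E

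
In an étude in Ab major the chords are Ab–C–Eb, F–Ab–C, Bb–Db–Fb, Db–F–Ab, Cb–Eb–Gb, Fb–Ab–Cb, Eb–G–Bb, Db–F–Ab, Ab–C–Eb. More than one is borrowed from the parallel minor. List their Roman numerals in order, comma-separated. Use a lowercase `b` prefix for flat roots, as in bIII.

In Ab major the diatonic chords are Ab, Bbm, Cm, Db, Eb, Fm, Gdim. Of the given chords, Ab–C–Eb = Ab, F–Ab–C = Fm, Db–F–Ab = Db and Eb–G–Bb = Eb are diatonic. But Bb–Db–Fb is foreign: the diatonic ii on degree 2 is Bbm, whereas Bbdim comes from Ab minor. It is labeled ii°. Cb–Eb–Gb is not: scale degree 3 in Ab major carries Cm (iii). In Ab minor the chord on that degree is Cb, so here it functions as bIII, borrowed from the parallel minor. Fb–Ab–Cb doesn't fit — on degree 6 Ab major would have Fm (vi). Fb is the degree-6 chord of Ab minor, so it is the borrowed bVI.

ii°, bIII, bVI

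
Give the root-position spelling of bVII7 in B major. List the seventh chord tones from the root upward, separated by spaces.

A C# E G

bVII7 is built on the lowered scale degree 7. In B major degree 7 is A#; lowered it becomes A. Stacking thirds in B minor on A gives A–C#–E–G.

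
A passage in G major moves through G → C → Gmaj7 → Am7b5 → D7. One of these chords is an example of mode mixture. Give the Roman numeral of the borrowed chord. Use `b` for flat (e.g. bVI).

iiø7

The diatonic triads in G major are G, Am, Bm, C, D, Em, F#dim. G, C, Gmaj7 and D7 are all diatonic. But Am7b5 (A–C–Eb–G) is foreign: the diatonic ii on degree 2 is Am, whereas Am7b5 comes from G minor. It is labeled iiø7.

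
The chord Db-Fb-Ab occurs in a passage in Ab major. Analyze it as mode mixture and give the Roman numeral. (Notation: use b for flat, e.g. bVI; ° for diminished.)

Db is scale degree 4 in Ab major. The diatonic chord on degree 4 would be Db (IV), but Db–Fb–Ab is the minor chord from Ab minor. As a borrowed chord it is labeled iv.

iv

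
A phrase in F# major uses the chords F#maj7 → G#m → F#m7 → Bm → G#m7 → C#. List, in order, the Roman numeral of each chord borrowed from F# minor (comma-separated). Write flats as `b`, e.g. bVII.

In F# major the diatonic chords are F#, G#m, A#m, B, C#, D#m, E#dim. F#maj7, G#m, G#m7 and C# are all diatonic. F#m7 (F#–A–C#–E) is not: scale degree 1 in F# major carries F# (I). In F# minor the chord on that degree is F#m7, so here it functions as i7, borrowed from the parallel minor. Bm (B–D–F#) is not: scale degree 4 in F# major carries B (IV). In F# minor the chord on that degree is Bm, so here it functions as iv, borrowed from the parallel minor.

i7, iv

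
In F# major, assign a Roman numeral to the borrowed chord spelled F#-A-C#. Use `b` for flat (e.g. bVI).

i

The root F# is the diatonic 1st degree of F# major; the borrowing shows in the chord quality. Diatonically F# major has F# (I) on that degree; F#–A–C# is instead the minor chord native to F# minor, so it takes the label i.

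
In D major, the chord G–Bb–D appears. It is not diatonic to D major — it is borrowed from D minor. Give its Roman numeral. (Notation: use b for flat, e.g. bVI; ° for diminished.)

The root G is the diatonic 4th degree of D major; the borrowing shows in the chord quality. G–Bb–D is a minor chord — the form found in D minor, not the diatonic IV (G). Borrowed into D major it is written iv.

iv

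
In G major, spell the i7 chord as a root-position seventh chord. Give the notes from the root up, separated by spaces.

The root, G, is scale degree 1 — the same note in G major and G minor; only the chord quality changes. Building the minor-seventh chord from the parallel minor on G: G–Bb–D–F.

G Bb D F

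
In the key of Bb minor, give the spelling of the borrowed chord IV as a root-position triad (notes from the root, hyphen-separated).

Eb-G-Bb

The root, Eb, is scale degree 4 — the same note in Bb minor and Bb major; only the chord quality changes. In Bb major the chord on Eb is Eb–G–Bb.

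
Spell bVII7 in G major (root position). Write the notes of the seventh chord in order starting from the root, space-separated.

bVII7 is built on the lowered scale degree 7. In G major degree 7 is F#; lowered it becomes F. Stacking thirds in G minor on F gives F–A–C–Eb.

F A C Eb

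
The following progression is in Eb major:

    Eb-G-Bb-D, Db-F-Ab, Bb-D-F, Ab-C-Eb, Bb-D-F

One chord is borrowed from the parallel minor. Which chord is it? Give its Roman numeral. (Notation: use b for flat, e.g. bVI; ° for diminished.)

Eb major has the diatonic set Eb, Fm, Gm, Ab, Bb, Cm, Ddim. Eb–G–Bb–D = Ebmaj7, Bb–D–F = Bb and Ab–C–Eb = Ab all belong to that set. But Db–F–Ab is foreign: the diatonic vii° on degree 7 is Ddim, whereas Db comes from Eb minor. It is labeled bVII.

bVII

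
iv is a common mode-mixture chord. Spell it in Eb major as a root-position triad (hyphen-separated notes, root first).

The root, Ab, is scale degree 4 — the same note in Eb major and Eb minor; only the chord quality changes. Stacking thirds in Eb minor on Ab gives Ab–Cb–Eb.

Ab-Cb-Eb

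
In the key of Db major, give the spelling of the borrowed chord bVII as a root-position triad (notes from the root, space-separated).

Cb Eb Gb

Scale degree 7 in Db major is C. bVII uses the lowered form, Cb, taken from Db minor. Building the major chord from the parallel minor on Cb: Cb–Eb–Gb.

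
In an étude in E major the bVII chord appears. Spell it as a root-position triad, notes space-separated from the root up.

Scale degree 7 in E major is D#. bVII uses the lowered form, D, taken from E minor. Stacking thirds in E minor on D gives D–F#–A.

D F# A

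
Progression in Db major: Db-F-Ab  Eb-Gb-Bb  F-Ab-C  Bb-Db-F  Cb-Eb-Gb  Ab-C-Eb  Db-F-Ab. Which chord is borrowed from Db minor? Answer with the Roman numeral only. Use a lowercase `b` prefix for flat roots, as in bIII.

bVII

The diatonic triads in Db major are Db, Ebm, Fm, Gb, Ab, Bbm, Cdim. Of the given chords, Db–F–Ab = Db, Eb–Gb–Bb = Ebm, F–Ab–C = Fm, Bb–Db–F = Bbm and Ab–C–Eb = Ab are diatonic. Cb–Eb–Gb doesn't fit — on degree 7 Db major would have Cdim (vii°). Cb is the degree-7 chord of Db minor, so it is the borrowed bVII.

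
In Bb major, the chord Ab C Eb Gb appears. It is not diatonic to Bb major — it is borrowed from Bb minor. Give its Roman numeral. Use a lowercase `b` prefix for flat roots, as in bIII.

Ab is the lowered form of scale degree 7 in Bb major (the diatonic degree 7 is A). Diatonically Bb major has Adim (vii°) on that degree; Ab–C–Eb–Gb is instead the dominant-seventh chord native to Bb minor, so it takes the label bVII7.

bVII7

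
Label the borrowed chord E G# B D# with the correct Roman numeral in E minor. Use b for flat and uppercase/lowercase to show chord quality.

The root E is the diatonic 1st degree of E minor; the borrowing shows in the chord quality. The diatonic chord on degree 1 would be Em (i), but E–G#–B–D# is the major-seventh chord from E major. As a borrowed chord it is labeled Imaj7.

Imaj7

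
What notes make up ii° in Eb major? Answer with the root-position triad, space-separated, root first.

F Ab Cb

The root, F, is scale degree 2 — the same note in Eb major and Eb minor; only the chord quality changes. In Eb minor the chord on F is F–Ab–Cb.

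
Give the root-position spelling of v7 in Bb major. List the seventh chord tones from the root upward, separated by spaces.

The root, F, is scale degree 5 — the same note in Bb major and Bb minor; only the chord quality changes. Stacking thirds in Bb minor on F gives F–Ab–C–Eb.

F Ab C Eb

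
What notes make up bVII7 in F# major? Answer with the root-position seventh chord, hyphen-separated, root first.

E-G#-B-D

The root of bVII7 is the lowered 7th degree: E# becomes E. In F# minor the chord on E is E–G#–B–D.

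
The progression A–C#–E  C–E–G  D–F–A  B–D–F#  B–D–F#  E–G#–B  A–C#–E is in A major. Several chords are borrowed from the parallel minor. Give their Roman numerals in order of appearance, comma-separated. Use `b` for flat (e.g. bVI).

The diatonic triads in A major are A, Bm, C#m, D, E, F#m, G#dim. A–C#–E = A, B–D–F# = Bm and E–G#–B = E are all diatonic. C–E–G doesn't fit — on degree 3 A major would have C#m (iii). C is the degree-3 chord of A minor, so it is the borrowed bIII. But D–F–A is foreign: the diatonic IV on degree 4 is D, whereas Dm comes from A minor. It is labeled iv.

bIII, iv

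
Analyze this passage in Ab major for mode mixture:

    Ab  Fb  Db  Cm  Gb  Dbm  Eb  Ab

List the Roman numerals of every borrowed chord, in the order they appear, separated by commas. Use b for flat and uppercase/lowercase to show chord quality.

Ab major has the diatonic set Ab, Bbm, Cm, Db, Eb, Fm, Gdim. Of the given chords, Ab, Db, Cm and Eb are diatonic. Fb (Fb–Ab–Cb) is not: scale degree 6 in Ab major carries Fm (vi). In Ab minor the chord on that degree is Fb, so here it functions as bVI, borrowed from the parallel minor. Gb (Gb–Bb–Db) doesn't fit — on degree 7 Ab major would have Gdim (vii°). Gb is the degree-7 chord of Ab minor, so it is the borrowed bVII. Dbm (Db–Fb–Ab) doesn't fit — on degree 4 Ab major would have Db (IV). Dbm is the degree-4 chord of Ab minor, so it is the borrowed iv.

bVI, bVII, iv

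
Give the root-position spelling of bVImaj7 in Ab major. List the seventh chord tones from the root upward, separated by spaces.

Fb Ab Cb Eb

The root of bVImaj7 is the lowered 6th degree: F becomes Fb. In Ab minor the chord on Fb is Fb–Ab–Cb–Eb.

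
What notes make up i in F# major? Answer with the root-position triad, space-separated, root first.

F# A C#

The root, F#, is scale degree 1 — the same note in F# major and F# minor; only the chord quality changes. In F# minor the chord on F# is F#–A–C#.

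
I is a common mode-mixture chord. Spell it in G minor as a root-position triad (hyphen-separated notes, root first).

I is built on scale degree 1, which is G in both G minor and its parallel. Stacking thirds in G major on G gives G–B–D.

G-B-D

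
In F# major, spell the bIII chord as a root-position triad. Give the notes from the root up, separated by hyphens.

bIII is built on the lowered scale degree 3. In F# major degree 3 is A#; lowered it becomes A. Building the major chord from the parallel minor on A: A–C#–E.

A-C#-E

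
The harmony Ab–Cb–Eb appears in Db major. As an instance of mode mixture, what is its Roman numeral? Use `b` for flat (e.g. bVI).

v

Ab is scale degree 5 in Db major. Ab–Cb–Eb is a minor chord — the form found in Db minor, not the diatonic V (Ab). Borrowed into Db major it is written v.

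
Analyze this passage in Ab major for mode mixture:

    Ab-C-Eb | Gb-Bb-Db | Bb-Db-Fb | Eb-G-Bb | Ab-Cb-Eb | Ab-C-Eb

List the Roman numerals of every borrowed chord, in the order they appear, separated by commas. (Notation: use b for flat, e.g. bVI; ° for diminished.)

In Ab major the diatonic chords are Ab, Bbm, Cm, Db, Eb, Fm, Gdim. Ab–C–Eb = Ab and Eb–G–Bb = Eb both belong to that set. But Gb–Bb–Db is foreign: the diatonic vii° on degree 7 is Gdim, whereas Gb comes from Ab minor. It is labeled bVII. Bb–Db–Fb is not: scale degree 2 in Ab major carries Bbm (ii). In Ab minor the chord on that degree is Bbdim, so here it functions as ii°, borrowed from the parallel minor. Ab–Cb–Eb is not: scale degree 1 in Ab major carries Ab (I). In Ab minor the chord on that degree is Abm, so here it functions as i, borrowed from the parallel minor.

bVII, ii°, i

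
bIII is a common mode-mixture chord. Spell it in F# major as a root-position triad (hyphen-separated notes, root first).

A-C#-E

bIII is built on the lowered scale degree 3. In F# major degree 3 is A#; lowered it becomes A. Building the major chord from the parallel minor on A: A–C#–E.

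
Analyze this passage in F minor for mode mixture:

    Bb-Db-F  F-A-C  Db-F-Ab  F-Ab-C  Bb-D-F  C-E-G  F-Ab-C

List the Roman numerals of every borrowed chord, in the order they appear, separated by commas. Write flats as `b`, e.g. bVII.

I, IV

F minor has the diatonic set Fm, Gdim, Ab, Bbm, C, Db, Eb (with V from harmonic minor). Of the given chords, Bb–Db–F = Bbm, Db–F–Ab = Db, F–Ab–C = Fm and C–E–G = C are diatonic. F–A–C is not: scale degree 1 in F minor carries Fm (i). In F major the chord on that degree is F, so here it functions as I, borrowed from the parallel major. Bb–D–F doesn't fit — on degree 4 F minor would have Bbm (iv). Bb is the degree-4 chord of F major, so it is the borrowed IV.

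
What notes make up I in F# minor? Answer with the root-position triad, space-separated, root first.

I is built on scale degree 1, which is F# in both F# minor and its parallel. In F# major the chord on F# is F#–A#–C#.

F# A# C#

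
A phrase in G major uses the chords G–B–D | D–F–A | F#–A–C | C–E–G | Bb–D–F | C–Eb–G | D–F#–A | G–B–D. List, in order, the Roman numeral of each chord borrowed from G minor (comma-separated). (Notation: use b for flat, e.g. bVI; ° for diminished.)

v, bIII, iv

G major has the diatonic set G, Am, Bm, C, D, Em, F#dim. G–B–D = G, F#–A–C = F#dim, C–E–G = C and D–F#–A = D are all diatonic. But D–F–A is foreign: the diatonic V on degree 5 is D, whereas Dm comes from G minor. It is labeled v. Bb–D–F doesn't fit — on degree 3 G major would have Bm (iii). Bb is the degree-3 chord of G minor, so it is the borrowed bIII. C–Eb–G doesn't fit — on degree 4 G major would have C (IV). Cm is the degree-4 chord of G minor, so it is the borrowed iv.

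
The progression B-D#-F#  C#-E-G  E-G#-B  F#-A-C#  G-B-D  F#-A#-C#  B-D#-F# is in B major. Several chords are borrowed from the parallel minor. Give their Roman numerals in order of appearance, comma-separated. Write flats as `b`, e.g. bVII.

In B major the diatonic chords are B, C#m, D#m, E, F#, G#m, A#dim. Of the given chords, B–D#–F# = B, E–G#–B = E and F#–A#–C# = F# are diatonic. C#–E–G is not: scale degree 2 in B major carries C#m (ii). In B minor the chord on that degree is C#dim, so here it functions as ii°, borrowed from the parallel minor. F#–A–C# is not: scale degree 5 in B major carries F# (V). In B minor the chord on that degree is F#m, so here it functions as v, borrowed from the parallel minor. G–B–D is not: scale degree 6 in B major carries G#m (vi). In B minor the chord on that degree is G, so here it functions as bVI, borrowed from the parallel minor.

ii°, v, bVI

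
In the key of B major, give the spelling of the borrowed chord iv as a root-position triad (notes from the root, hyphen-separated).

iv is built on scale degree 4, which is E in both B major and its parallel. In B minor the chord on E is E–G–B.

E-G-B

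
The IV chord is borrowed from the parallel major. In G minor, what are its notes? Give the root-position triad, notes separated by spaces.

IV is built on scale degree 4, which is C in both G minor and its parallel. Stacking thirds in G major on C gives C–E–G.

C E G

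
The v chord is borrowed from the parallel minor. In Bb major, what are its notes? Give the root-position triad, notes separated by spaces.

F Ab C

v is built on scale degree 5, which is F in both Bb major and its parallel. Stacking thirds in Bb minor on F gives F–Ab–C.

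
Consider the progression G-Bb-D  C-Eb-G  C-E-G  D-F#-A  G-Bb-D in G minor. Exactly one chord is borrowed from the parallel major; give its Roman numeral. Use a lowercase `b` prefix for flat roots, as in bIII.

IV

In G minor (with V from harmonic minor) the diatonic chords are Gm, Adim, Bb, Cm, D, Eb, F. G–Bb–D = Gm, C–Eb–G = Cm and D–F#–A = D are all diatonic. But C–E–G is foreign: the diatonic iv on degree 4 is Cm, whereas C comes from G major. It is labeled IV.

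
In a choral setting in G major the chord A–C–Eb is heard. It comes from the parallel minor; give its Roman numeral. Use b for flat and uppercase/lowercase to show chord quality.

ii°

The root A is the diatonic 2nd degree of G major; the borrowing shows in the chord quality. Diatonically G major has Am (ii) on that degree; A–C–Eb is instead the diminished chord native to G minor, so it takes the label ii°.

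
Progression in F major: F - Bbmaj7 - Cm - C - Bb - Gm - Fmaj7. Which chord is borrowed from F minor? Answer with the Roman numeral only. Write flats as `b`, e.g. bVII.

In F major the diatonic chords are F, Gm, Am, Bb, C, Dm, Edim. F, Bbmaj7, C, Bb, Gm and Fmaj7 are all diatonic. Cm (C–Eb–G) doesn't fit — on degree 5 F major would have C (V). Cm is the degree-5 chord of F minor, so it is the borrowed v.

v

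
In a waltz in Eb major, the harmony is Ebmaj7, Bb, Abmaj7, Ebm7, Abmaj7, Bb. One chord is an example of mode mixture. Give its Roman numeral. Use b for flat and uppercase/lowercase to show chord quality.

i7

Eb major has the diatonic set Eb, Fm, Gm, Ab, Bb, Cm, Ddim. Ebmaj7, Bb and Abmaj7 all belong to that set. But Ebm7 (Eb–Gb–Bb–Db) is foreign: the diatonic I on degree 1 is Eb, whereas Ebm7 comes from Eb minor. It is labeled i7.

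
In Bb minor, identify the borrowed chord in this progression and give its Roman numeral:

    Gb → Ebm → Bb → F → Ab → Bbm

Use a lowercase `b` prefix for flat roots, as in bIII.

In Bb minor (with V from harmonic minor) the diatonic chords are Bbm, Cdim, Db, Ebm, F, Gb, Ab. Gb, Ebm, F, Ab and Bbm are all diatonic. But Bb (Bb–D–F) is foreign: the diatonic i on degree 1 is Bbm, whereas Bb comes from Bb major. It is labeled I.

I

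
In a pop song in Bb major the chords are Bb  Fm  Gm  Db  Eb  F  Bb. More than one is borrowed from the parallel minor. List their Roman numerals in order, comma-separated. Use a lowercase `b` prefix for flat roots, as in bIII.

Bb major has the diatonic set Bb, Cm, Dm, Eb, F, Gm, Adim. Bb, Gm, Eb and F all belong to that set. But Fm (F–Ab–C) is foreign: the diatonic V on degree 5 is F, whereas Fm comes from Bb minor. It is labeled v. Db (Db–F–Ab) is not: scale degree 3 in Bb major carries Dm (iii). In Bb minor the chord on that degree is Db, so here it functions as bIII, borrowed from the parallel minor.

v, bIII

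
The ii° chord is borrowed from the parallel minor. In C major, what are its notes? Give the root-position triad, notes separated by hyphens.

ii° is built on scale degree 2, which is D in both C major and its parallel. Building the diminished chord from the parallel minor on D: D–F–Ab.

D-F-Ab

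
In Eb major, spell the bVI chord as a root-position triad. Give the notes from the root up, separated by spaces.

Scale degree 6 in Eb major is C. bVI uses the lowered form, Cb, taken from Eb minor. In Eb minor the chord on Cb is Cb–Eb–Gb.

Cb Eb Gb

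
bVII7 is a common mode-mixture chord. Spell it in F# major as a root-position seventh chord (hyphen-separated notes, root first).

bVII7 is built on the lowered scale degree 7. In F# major degree 7 is E#; lowered it becomes E. In F# minor the chord on E is E–G#–B–D.

E-G#-B-D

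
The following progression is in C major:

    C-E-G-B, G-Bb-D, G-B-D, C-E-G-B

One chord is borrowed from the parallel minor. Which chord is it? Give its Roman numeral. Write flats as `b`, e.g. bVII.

v

In C major the diatonic chords are C, Dm, Em, F, G, Am, Bdim. Of the given chords, C–E–G–B = Cmaj7 and G–B–D = G are diatonic. But G–Bb–D is foreign: the diatonic V on degree 5 is G, whereas Gm comes from C minor. It is labeled v.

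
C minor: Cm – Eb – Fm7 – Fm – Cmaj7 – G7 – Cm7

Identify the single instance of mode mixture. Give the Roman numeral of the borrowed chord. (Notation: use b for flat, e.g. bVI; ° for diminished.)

C minor has the diatonic set Cm, Ddim, Eb, Fm, G, Ab, Bb (with V from harmonic minor). Cm, Eb, Fm7, Fm, G7 and Cm7 are all diatonic. Cmaj7 (C–E–G–B) is not: scale degree 1 in C minor carries Cm (i). In C major the chord on that degree is Cmaj7, so here it functions as Imaj7, borrowed from the parallel major.

Imaj7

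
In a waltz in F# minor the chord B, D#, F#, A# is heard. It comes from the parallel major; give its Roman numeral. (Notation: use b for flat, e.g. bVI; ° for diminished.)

The root B is the diatonic 4th degree of F# minor; the borrowing shows in the chord quality. Diatonically F# minor has Bm (iv) on that degree; B–D#–F#–A# is instead the major-seventh chord native to F# major, so it takes the label IVmaj7.

IVmaj7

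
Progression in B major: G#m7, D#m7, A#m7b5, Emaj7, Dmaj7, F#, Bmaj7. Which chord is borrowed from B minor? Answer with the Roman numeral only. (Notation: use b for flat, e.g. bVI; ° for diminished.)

bIIImaj7

B major has the diatonic set B, C#m, D#m, E, F#, G#m, A#dim. G#m7, D#m7, A#m7b5, Emaj7, F# and Bmaj7 all belong to that set. Dmaj7 (D–F#–A–C#) is not: scale degree 3 in B major carries D#m (iii). In B minor the chord on that degree is Dmaj7, so here it functions as bIIImaj7, borrowed from the parallel minor.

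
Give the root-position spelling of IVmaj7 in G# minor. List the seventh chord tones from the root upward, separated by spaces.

C# E# G# B#

IVmaj7 is built on scale degree 4, which is C# in both G# minor and its parallel. Stacking thirds in G# major on C# gives C#–E#–G#–B#.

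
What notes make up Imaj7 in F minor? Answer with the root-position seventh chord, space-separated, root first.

F A C E

The root, F, is scale degree 1 — the same note in F minor and F major; only the chord quality changes. Stacking thirds in F major on F gives F–A–C–E.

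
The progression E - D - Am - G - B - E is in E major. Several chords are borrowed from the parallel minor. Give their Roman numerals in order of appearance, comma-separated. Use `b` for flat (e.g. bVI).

In E major the diatonic chords are E, F#m, G#m, A, B, C#m, D#dim. E and B both belong to that set. But D (D–F#–A) is foreign: the diatonic vii° on degree 7 is D#dim, whereas D comes from E minor. It is labeled bVII. Am (A–C–E) doesn't fit — on degree 4 E major would have A (IV). Am is the degree-4 chord of E minor, so it is the borrowed iv. G (G–B–D) doesn't fit — on degree 3 E major would have G#m (iii). G is the degree-3 chord of E minor, so it is the borrowed bIII.

bVII, iv, bIII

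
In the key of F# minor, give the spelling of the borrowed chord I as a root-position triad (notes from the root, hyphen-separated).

I is built on scale degree 1, which is F# in both F# minor and its parallel. In F# major the chord on F# is F#–A#–C#.

F#-A#-C#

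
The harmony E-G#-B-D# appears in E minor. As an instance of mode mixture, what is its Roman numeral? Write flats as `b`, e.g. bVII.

Imaj7

The root E is the diatonic 1st degree of E minor; the borrowing shows in the chord quality. The diatonic chord on degree 1 would be Em (i), but E–G#–B–D# is the major-seventh chord from E major. As a borrowed chord it is labeled Imaj7.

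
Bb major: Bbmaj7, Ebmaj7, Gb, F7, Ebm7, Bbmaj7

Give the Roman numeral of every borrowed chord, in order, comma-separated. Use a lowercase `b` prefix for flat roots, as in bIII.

In Bb major the diatonic chords are Bb, Cm, Dm, Eb, F, Gm, Adim. Bbmaj7, Ebmaj7 and F7 all belong to that set. Gb (Gb–Bb–Db) doesn't fit — on degree 6 Bb major would have Gm (vi). Gb is the degree-6 chord of Bb minor, so it is the borrowed bVI. But Ebm7 (Eb–Gb–Bb–Db) is foreign: the diatonic IV on degree 4 is Eb, whereas Ebm7 comes from Bb minor. It is labeled iv7.

bVI, iv7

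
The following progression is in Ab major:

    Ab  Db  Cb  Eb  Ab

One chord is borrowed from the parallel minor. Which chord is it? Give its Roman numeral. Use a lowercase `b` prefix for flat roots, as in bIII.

bIII

The diatonic triads in Ab major are Ab, Bbm, Cm, Db, Eb, Fm, Gdim. Ab, Db and Eb are all diatonic. But Cb (Cb–Eb–Gb) is foreign: the diatonic iii on degree 3 is Cm, whereas Cb comes from Ab minor. It is labeled bIII.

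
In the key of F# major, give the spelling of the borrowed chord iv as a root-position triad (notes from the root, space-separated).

B D F#

The root, B, is scale degree 4 — the same note in F# major and F# minor; only the chord quality changes. Building the minor chord from the parallel minor on B: B–D–F#.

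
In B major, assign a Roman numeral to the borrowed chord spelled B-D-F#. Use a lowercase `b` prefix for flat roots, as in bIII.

i

The root B is the diatonic 1st degree of B major; the borrowing shows in the chord quality. B–D–F# is a minor chord — the form found in B minor, not the diatonic I (B). Borrowed into B major it is written i.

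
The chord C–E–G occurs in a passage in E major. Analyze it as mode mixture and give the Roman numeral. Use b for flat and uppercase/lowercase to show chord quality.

bVI

C is the lowered form of scale degree 6 in E major (the diatonic degree 6 is C#). Diatonically E major has C#m (vi) on that degree; C–E–G is instead the major chord native to E minor, so it takes the label bVI.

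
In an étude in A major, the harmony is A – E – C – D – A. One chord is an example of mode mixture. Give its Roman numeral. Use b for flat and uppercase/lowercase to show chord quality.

The diatonic triads in A major are A, Bm, C#m, D, E, F#m, G#dim. Of the given chords, A, E and D are diatonic. C (C–E–G) is not: scale degree 3 in A major carries C#m (iii). In A minor the chord on that degree is C, so here it functions as bIII, borrowed from the parallel minor.

bIII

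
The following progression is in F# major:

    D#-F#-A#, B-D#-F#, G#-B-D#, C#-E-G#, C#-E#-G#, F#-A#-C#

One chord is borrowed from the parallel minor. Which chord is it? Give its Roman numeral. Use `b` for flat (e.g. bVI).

v

The diatonic triads in F# major are F#, G#m, A#m, B, C#, D#m, E#dim. Of the given chords, D#–F#–A# = D#m, B–D#–F# = B, G#–B–D# = G#m, C#–E#–G# = C# and F#–A#–C# = F# are diatonic. C#–E–G# doesn't fit — on degree 5 F# major would have C# (V). C#m is the degree-5 chord of F# minor, so it is the borrowed v.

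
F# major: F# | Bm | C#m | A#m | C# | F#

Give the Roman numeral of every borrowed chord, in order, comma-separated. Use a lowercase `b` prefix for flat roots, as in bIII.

The diatonic triads in F# major are F#, G#m, A#m, B, C#, D#m, E#dim. Of the given chords, F#, A#m and C# are diatonic. Bm (B–D–F#) doesn't fit — on degree 4 F# major would have B (IV). Bm is the degree-4 chord of F# minor, so it is the borrowed iv. C#m (C#–E–G#) doesn't fit — on degree 5 F# major would have C# (V). C#m is the degree-5 chord of F# minor, so it is the borrowed v.

iv, v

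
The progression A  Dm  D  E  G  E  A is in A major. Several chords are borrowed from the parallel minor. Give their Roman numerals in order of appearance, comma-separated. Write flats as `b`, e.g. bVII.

In A major the diatonic chords are A, Bm, C#m, D, E, F#m, G#dim. Of the given chords, A, D and E are diatonic. Dm (D–F–A) is not: scale degree 4 in A major carries D (IV). In A minor the chord on that degree is Dm, so here it functions as iv, borrowed from the parallel minor. G (G–B–D) is not: scale degree 7 in A major carries G#dim (vii°). In A minor the chord on that degree is G, so here it functions as bVII, borrowed from the parallel minor.

iv, bVII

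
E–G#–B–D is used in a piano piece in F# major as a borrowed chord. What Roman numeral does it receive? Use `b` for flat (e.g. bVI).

The root E is the lowered 7th scale degree — diatonically F# major has E# there. The diatonic chord on degree 7 would be E#dim (vii°), but E–G#–B–D is the dominant-seventh chord from F# minor. As a borrowed chord it is labeled bVII7.

bVII7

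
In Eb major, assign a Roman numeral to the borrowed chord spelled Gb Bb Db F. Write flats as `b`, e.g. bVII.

Gb is the lowered form of scale degree 3 in Eb major (the diatonic degree 3 is G). The diatonic chord on degree 3 would be Gm (iii), but Gb–Bb–Db–F is the major-seventh chord from Eb minor. As a borrowed chord it is labeled bIIImaj7.

bIIImaj7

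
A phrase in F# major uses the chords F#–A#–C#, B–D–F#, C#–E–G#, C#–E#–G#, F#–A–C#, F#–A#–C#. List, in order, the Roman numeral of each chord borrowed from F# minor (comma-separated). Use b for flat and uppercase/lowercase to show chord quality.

F# major has the diatonic set F#, G#m, A#m, B, C#, D#m, E#dim. F#–A#–C# = F# and C#–E#–G# = C# are both diatonic. But B–D–F# is foreign: the diatonic IV on degree 4 is B, whereas Bm comes from F# minor. It is labeled iv. C#–E–G# is not: scale degree 5 in F# major carries C# (V). In F# minor the chord on that degree is C#m, so here it functions as v, borrowed from the parallel minor. F#–A–C# is not: scale degree 1 in F# major carries F# (I). In F# minor the chord on that degree is F#m, so here it functions as i, borrowed from the parallel minor.

iv, v, i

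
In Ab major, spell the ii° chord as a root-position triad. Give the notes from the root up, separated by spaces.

The root, Bb, is scale degree 2 — the same note in Ab major and Ab minor; only the chord quality changes. Building the diminished chord from the parallel minor on Bb: Bb–Db–Fb.

Bb Db Fb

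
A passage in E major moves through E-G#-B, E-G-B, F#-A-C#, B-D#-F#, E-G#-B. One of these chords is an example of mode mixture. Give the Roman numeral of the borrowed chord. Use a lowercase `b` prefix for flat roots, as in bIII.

The diatonic triads in E major are E, F#m, G#m, A, B, C#m, D#dim. E–G#–B = E, F#–A–C# = F#m and B–D#–F# = B all belong to that set. But E–G–B is foreign: the diatonic I on degree 1 is E, whereas Em comes from E minor. It is labeled i.

i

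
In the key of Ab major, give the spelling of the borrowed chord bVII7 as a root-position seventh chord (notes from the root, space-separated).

Gb Bb Db Fb

The root of bVII7 is the lowered 7th degree: G becomes Gb. In Ab minor the chord on Gb is Gb–Bb–Db–Fb.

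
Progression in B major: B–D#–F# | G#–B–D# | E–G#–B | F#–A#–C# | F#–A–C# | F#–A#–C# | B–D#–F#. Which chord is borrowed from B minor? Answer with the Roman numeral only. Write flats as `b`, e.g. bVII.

The diatonic triads in B major are B, C#m, D#m, E, F#, G#m, A#dim. B–D#–F# = B, G#–B–D# = G#m, E–G#–B = E and F#–A#–C# = F# are all diatonic. But F#–A–C# is foreign: the diatonic V on degree 5 is F#, whereas F#m comes from B minor. It is labeled v.

v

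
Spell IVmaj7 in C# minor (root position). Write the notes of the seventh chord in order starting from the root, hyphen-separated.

F#-A#-C#-E#

IVmaj7 is built on scale degree 4, which is F# in both C# minor and its parallel. Stacking thirds in C# major on F# gives F#–A#–C#–E#.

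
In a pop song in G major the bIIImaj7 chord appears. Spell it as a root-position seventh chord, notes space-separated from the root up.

Scale degree 3 in G major is B. bIIImaj7 uses the lowered form, Bb, taken from G minor. In G minor the chord on Bb is Bb–D–F–A.

Bb D F A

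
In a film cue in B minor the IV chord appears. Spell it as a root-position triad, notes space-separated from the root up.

E G# B

The root, E, is scale degree 4 — the same note in B minor and B major; only the chord quality changes. Building the major chord from the parallel major on E: E–G#–B.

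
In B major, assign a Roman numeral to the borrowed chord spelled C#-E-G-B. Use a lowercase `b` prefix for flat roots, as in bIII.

iiø7

The root C# is the diatonic 2nd degree of B major; the borrowing shows in the chord quality. Diatonically B major has C#m (ii) on that degree; C#–E–G–B is instead the half-diminished-seventh chord native to B minor, so it takes the label iiø7.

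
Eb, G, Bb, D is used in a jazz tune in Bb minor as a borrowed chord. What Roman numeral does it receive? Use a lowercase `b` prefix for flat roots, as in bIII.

IVmaj7

Eb is scale degree 4 in Bb minor. Eb–G–Bb–D is a major-seventh chord — the form found in Bb major, not the diatonic iv (Ebm). Borrowed into Bb minor it is written IVmaj7.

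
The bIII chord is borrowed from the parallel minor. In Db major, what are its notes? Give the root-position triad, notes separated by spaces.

bIII is built on the lowered scale degree 3. In Db major degree 3 is F; lowered it becomes Fb. In Db minor the chord on Fb is Fb–Ab–Cb.

Fb Ab Cb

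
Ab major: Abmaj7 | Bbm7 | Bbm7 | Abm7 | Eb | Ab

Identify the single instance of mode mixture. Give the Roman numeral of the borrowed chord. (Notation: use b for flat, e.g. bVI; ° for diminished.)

Ab major has the diatonic set Ab, Bbm, Cm, Db, Eb, Fm, Gdim. Abmaj7, Bbm7, Eb and Ab all belong to that set. But Abm7 (Ab–Cb–Eb–Gb) is foreign: the diatonic I on degree 1 is Ab, whereas Abm7 comes from Ab minor. It is labeled i7.

i7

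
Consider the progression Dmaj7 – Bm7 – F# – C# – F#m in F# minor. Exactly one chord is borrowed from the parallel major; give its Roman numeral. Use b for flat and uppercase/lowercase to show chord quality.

F# minor has the diatonic set F#m, G#dim, A, Bm, C#, D, E (with V from harmonic minor). Dmaj7, Bm7, C# and F#m are all diatonic. F# (F#–A#–C#) is not: scale degree 1 in F# minor carries F#m (i). In F# major the chord on that degree is F#, so here it functions as I, borrowed from the parallel major.

I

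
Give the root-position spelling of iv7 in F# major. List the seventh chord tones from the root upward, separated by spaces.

The root, B, is scale degree 4 — the same note in F# major and F# minor; only the chord quality changes. Building the minor-seventh chord from the parallel minor on B: B–D–F#–A.

B D F# A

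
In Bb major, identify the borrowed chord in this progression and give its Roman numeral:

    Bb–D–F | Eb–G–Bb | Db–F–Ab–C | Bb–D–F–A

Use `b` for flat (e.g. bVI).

Bb major has the diatonic set Bb, Cm, Dm, Eb, F, Gm, Adim. Of the given chords, Bb–D–F = Bb, Eb–G–Bb = Eb and Bb–D–F–A = Bbmaj7 are diatonic. Db–F–Ab–C doesn't fit — on degree 3 Bb major would have Dm (iii). Dbmaj7 is the degree-3 chord of Bb minor, so it is the borrowed bIIImaj7.

bIIImaj7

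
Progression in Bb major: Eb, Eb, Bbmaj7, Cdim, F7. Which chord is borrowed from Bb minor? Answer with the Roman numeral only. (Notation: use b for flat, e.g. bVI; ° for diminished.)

The diatonic triads in Bb major are Bb, Cm, Dm, Eb, F, Gm, Adim. Of the given chords, Eb, Bbmaj7 and F7 are diatonic. Cdim (C–Eb–Gb) is not: scale degree 2 in Bb major carries Cm (ii). In Bb minor the chord on that degree is Cdim, so here it functions as ii°, borrowed from the parallel minor.

ii°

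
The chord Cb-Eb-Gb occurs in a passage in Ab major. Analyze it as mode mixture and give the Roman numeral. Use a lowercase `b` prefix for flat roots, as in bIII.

bIII

Cb is the lowered form of scale degree 3 in Ab major (the diatonic degree 3 is C). Cb–Eb–Gb is a major chord — the form found in Ab minor, not the diatonic iii (Cm). Borrowed into Ab major it is written bIII.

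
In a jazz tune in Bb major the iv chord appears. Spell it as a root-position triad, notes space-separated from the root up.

Eb Gb Bb

iv is built on scale degree 4, which is Eb in both Bb major and its parallel. Building the minor chord from the parallel minor on Eb: Eb–Gb–Bb.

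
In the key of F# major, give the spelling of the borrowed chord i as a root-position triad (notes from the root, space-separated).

F# A C#

i is built on scale degree 1, which is F# in both F# major and its parallel. Stacking thirds in F# minor on F# gives F#–A–C#.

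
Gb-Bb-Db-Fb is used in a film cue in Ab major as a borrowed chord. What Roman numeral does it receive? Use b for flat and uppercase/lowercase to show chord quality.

The root Gb is the lowered 7th scale degree — diatonically Ab major has G there. Diatonically Ab major has Gdim (vii°) on that degree; Gb–Bb–Db–Fb is instead the dominant-seventh chord native to Ab minor, so it takes the label bVII7.

bVII7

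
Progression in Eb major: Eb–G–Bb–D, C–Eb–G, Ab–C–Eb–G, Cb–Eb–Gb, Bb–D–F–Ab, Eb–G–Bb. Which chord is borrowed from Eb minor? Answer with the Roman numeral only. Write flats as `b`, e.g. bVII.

Eb major has the diatonic set Eb, Fm, Gm, Ab, Bb, Cm, Ddim. Eb–G–Bb–D = Ebmaj7, C–Eb–G = Cm, Ab–C–Eb–G = Abmaj7, Bb–D–F–Ab = Bb7 and Eb–G–Bb = Eb all belong to that set. Cb–Eb–Gb is not: scale degree 6 in Eb major carries Cm (vi). In Eb minor the chord on that degree is Cb, so here it functions as bVI, borrowed from the parallel minor.

bVI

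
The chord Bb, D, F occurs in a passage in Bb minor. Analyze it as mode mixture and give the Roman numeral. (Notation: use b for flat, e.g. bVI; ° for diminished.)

I

The root Bb is the diatonic 1st degree of Bb minor; the borrowing shows in the chord quality. The diatonic chord on degree 1 would be Bbm (i), but Bb–D–F is the major chord from Bb major. As a borrowed chord it is labeled I.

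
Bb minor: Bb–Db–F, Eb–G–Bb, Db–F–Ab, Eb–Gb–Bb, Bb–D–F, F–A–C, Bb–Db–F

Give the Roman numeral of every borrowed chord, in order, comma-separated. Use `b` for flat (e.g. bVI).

IV, I

The diatonic triads in Bb minor (with V from harmonic minor) are Bbm, Cdim, Db, Ebm, F, Gb, Ab. Of the given chords, Bb–Db–F = Bbm, Db–F–Ab = Db, Eb–Gb–Bb = Ebm and F–A–C = F are diatonic. But Eb–G–Bb is foreign: the diatonic iv on degree 4 is Ebm, whereas Eb comes from Bb major. It is labeled IV. Bb–D–F is not: scale degree 1 in Bb minor carries Bbm (i). In Bb major the chord on that degree is Bb, so here it functions as I, borrowed from the parallel major.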